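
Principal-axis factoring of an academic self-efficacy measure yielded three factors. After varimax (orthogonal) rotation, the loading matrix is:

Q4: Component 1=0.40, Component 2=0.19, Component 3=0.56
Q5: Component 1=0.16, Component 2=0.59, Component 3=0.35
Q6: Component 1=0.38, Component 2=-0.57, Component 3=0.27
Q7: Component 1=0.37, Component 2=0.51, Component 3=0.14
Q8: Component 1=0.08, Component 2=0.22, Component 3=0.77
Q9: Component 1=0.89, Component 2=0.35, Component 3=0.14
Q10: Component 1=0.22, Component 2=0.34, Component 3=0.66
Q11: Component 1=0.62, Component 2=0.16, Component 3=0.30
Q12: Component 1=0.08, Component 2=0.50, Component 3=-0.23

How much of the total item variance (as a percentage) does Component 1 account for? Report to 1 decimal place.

18.9%

SS loadings for Component 1 = 0.40² + 0.16² + 0.38² + 0.37² + 0.08² + 0.89² + 0.22² + 0.62² + 0.08² = 1.7046
With 9 standardized items, total variance = 9. Proportion = 1.7046/9 = 0.1894 → 18.94%.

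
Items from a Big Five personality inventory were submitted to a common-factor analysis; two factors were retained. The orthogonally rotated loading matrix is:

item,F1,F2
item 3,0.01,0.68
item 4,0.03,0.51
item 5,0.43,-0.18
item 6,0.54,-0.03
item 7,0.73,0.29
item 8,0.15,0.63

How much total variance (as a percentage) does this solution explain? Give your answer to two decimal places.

Communalities: 0.4625, 0.2610, 0.2173, 0.2925, 0.6170, 0.4194; Σh² = 2.2697.
Total variance with 6 standardized items is 6, so the solution explains 2.2697/6 = 0.3783 = 37.83%.

37.83%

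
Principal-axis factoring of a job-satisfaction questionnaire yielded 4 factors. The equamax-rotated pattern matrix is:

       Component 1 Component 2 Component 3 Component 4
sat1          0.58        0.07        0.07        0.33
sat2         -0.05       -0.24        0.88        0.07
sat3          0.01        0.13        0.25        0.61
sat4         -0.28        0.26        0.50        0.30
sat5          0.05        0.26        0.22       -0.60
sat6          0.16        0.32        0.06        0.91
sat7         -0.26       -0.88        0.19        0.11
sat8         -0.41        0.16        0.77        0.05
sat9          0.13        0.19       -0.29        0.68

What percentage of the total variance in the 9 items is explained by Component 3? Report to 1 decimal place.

SS loadings for Component 3 = 0.07² + 0.88² + 0.25² + 0.50² + 0.22² + 0.06² + 0.19² + 0.77² + (-0.29)² = 1.8569
With 9 standardized items, total variance = 9. Proportion = 1.8569/9 = 0.2063 → 20.63%.

20.6%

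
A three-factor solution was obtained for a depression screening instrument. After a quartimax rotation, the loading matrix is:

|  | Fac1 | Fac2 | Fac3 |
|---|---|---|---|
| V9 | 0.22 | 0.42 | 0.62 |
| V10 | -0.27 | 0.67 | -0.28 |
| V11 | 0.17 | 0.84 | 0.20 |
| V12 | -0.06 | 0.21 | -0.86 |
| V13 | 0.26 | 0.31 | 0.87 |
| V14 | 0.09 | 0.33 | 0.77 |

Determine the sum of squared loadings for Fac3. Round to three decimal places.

SS loadings for Fac3 = 0.62² + (-0.28)² + 0.20² + (-0.86)² + 0.87² + 0.77² = 0.3844 + 0.0784 + 0.0400 + 0.7396 + 0.7569 + 0.5929 = 2.5922

2.592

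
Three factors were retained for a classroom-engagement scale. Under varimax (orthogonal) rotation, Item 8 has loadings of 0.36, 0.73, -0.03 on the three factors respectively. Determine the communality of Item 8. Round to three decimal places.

0.663

h² = 0.36² + 0.73² + (-0.03)² = 0.1296 + 0.5329 + 0.0009 = 0.6634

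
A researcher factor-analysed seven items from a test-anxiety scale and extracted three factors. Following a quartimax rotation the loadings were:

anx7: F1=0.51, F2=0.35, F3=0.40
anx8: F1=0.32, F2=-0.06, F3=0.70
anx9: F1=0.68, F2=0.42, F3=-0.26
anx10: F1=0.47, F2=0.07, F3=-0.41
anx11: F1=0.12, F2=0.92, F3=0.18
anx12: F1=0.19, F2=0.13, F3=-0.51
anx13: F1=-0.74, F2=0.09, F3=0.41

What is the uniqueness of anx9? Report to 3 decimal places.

h² = 0.68² + 0.42² + (-0.26)² = 0.4624 + 0.1764 + 0.0676 = 0.7064
Uniqueness u² = 1 − h² = 1 − 0.7064 = 0.2936

0.294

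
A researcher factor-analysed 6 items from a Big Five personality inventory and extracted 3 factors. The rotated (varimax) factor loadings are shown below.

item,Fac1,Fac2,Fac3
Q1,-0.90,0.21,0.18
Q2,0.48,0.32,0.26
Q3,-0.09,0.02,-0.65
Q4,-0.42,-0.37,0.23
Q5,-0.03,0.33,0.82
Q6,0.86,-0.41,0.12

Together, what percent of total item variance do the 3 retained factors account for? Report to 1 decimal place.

63.1%

Communalities: 0.8865, 0.4004, 0.4310, 0.3662, 0.7822, 0.9221; Σh² = 3.7884.
Total variance with 6 standardized items is 6, so the solution explains 3.7884/6 = 0.6314 = 63.14%.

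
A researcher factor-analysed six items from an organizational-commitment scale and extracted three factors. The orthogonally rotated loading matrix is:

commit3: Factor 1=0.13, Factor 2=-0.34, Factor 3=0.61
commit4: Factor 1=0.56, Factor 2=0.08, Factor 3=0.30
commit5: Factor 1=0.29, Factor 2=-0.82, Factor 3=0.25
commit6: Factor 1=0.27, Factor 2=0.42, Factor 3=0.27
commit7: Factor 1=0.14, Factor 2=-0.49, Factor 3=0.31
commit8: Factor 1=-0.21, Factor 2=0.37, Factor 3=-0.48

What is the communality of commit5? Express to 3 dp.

h² = 0.29² + (-0.82)² + 0.25² = 0.0841 + 0.6724 + 0.0625 = 0.8190

0.819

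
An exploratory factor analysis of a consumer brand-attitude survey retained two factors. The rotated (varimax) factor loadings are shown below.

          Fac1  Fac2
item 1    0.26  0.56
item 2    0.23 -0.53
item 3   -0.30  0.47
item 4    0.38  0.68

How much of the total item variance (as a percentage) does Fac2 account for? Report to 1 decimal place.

SS loadings for Fac2 = 0.56² + (-0.53)² + 0.47² + 0.68² = 1.2778
With 4 standardized items, total variance = 4. Proportion = 1.2778/4 = 0.3195 → 31.95%.

31.9%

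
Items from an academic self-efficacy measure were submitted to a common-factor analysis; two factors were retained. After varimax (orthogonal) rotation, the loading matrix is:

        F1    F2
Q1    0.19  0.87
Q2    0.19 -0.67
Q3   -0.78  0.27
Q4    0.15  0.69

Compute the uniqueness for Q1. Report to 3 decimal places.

0.207

h² = 0.19² + 0.87² = 0.0361 + 0.7569 = 0.7930
Uniqueness u² = 1 − h² = 1 − 0.7930 = 0.2070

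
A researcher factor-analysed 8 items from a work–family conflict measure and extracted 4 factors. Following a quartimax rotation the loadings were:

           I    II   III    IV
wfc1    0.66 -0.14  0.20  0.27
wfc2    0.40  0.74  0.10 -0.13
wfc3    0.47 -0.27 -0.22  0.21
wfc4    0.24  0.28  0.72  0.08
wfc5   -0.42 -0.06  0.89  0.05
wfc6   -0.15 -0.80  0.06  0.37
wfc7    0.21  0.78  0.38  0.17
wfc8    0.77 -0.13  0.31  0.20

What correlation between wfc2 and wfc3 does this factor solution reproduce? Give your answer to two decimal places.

-0.06

r̂ = Σ λ_i·λ_j across factors = (0.40)(0.47) + (0.74)(-0.27) + (0.10)(-0.22) + (-0.13)(0.21)
  = +0.1880 -0.1998 -0.0220 -0.0273 = -0.0611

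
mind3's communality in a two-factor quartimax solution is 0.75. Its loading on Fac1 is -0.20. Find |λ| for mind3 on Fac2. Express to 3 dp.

0.843

Under orthogonal rotation h² = Σλ², so λ_Fac2² = h² − (0.0400) = 0.75 − 0.0400 = 0.7100.
|λ| = √0.7100 = 0.8426.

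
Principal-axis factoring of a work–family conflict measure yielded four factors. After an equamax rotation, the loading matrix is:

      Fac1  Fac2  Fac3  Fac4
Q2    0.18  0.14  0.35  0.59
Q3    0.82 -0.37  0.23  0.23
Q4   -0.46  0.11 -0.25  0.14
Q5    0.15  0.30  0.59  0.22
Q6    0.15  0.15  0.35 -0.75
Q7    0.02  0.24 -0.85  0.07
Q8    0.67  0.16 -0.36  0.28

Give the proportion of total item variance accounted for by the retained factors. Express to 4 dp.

0.6358

SS loadings by factor: 1.4107, 0.3643, 1.5606, 1.1148; total = 4.4504.
Total variance with 7 standardized items is 7, so the solution explains 4.4504/7 = 0.6358.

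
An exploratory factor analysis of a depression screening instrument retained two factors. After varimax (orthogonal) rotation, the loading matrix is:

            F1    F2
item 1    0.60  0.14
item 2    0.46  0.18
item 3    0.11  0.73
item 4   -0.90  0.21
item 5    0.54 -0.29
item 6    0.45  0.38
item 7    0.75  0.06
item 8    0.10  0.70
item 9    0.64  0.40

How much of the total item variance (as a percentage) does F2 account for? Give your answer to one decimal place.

16.8%

SS loadings for F2 = 0.14² + 0.18² + 0.73² + 0.21² + (-0.29)² + 0.38² + 0.06² + 0.70² + 0.40² = 1.5111
With 9 standardized items, total variance = 9. Proportion = 1.5111/9 = 0.1679 → 16.79%.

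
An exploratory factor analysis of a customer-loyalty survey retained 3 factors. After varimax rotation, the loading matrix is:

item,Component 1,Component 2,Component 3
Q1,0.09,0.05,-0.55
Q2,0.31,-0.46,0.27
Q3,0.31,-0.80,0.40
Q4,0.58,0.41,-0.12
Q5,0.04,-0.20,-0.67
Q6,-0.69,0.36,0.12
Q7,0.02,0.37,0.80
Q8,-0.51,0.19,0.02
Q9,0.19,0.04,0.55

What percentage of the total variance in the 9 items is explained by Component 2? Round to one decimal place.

SS loadings for Component 2 = 0.05² + (-0.46)² + (-0.80)² + 0.41² + (-0.20)² + 0.36² + 0.37² + 0.19² + 0.04² = 1.3664
With 9 standardized items, total variance = 9. Proportion = 1.3664/9 = 0.1518 → 15.18%.

15.2%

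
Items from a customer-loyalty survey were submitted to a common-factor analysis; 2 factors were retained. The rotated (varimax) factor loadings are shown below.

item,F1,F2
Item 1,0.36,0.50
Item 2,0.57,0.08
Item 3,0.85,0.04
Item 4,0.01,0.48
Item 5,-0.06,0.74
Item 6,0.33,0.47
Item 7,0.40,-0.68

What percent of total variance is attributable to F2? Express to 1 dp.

SS loadings for F2 = 0.50² + 0.08² + 0.04² + 0.48² + 0.74² + 0.47² + (-0.68)² = 1.7193
With 7 standardized items, total variance = 7. Proportion = 1.7193/7 = 0.2456 → 24.56%.

24.6%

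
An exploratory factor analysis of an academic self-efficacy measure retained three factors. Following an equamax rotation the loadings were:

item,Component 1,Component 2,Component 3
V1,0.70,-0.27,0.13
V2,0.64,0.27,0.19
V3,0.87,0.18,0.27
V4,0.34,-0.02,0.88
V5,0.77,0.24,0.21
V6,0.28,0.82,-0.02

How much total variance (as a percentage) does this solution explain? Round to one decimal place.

71.6%

SS loadings by factor: 2.4434, 0.9086, 0.9448; total = 4.2968.
Total variance with 6 standardized items is 6, so the solution explains 4.2968/6 = 0.7161 = 71.61%.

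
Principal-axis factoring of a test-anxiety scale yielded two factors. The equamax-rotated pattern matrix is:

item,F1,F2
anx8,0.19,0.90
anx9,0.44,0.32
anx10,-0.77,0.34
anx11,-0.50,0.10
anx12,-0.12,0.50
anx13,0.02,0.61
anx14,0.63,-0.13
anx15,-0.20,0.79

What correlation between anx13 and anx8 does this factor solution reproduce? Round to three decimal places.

r̂ = Σ λ_i·λ_j across factors = (0.02)(0.19) + (0.61)(0.90)
  = +0.0038 +0.5490 = 0.5528

0.553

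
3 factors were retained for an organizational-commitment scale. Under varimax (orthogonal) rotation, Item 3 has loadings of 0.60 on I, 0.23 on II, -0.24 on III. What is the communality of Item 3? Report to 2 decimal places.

h² = 0.60² + 0.23² + (-0.24)² = 0.3600 + 0.0529 + 0.0576 = 0.4705

0.47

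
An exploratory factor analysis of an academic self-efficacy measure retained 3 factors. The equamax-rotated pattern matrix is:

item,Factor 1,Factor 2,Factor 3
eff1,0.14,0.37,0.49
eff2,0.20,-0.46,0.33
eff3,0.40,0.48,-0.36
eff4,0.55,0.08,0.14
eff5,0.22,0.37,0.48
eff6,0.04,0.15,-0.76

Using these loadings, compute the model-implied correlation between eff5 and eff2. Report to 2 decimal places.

0.03

r̂ = Σ λ_i·λ_j across factors = (0.22)(0.20) + (0.37)(-0.46) + (0.48)(0.33)
  = +0.0440 -0.1702 +0.1584 = 0.0322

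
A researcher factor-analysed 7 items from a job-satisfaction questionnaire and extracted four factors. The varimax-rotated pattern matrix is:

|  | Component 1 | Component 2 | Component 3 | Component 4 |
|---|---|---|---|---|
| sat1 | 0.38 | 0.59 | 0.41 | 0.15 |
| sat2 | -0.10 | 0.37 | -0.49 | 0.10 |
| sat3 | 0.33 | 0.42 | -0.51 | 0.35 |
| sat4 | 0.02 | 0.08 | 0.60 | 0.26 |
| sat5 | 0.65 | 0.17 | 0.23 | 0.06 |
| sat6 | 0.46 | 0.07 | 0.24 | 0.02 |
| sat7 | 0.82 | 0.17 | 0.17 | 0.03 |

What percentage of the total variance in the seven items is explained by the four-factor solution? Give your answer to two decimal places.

52.80%

Communalities: 0.6831, 0.3970, 0.6679, 0.4344, 0.5079, 0.2745, 0.7311; Σh² = 3.6959.
Total variance with 7 standardized items is 7, so the solution explains 3.6959/7 = 0.5280 = 52.80%.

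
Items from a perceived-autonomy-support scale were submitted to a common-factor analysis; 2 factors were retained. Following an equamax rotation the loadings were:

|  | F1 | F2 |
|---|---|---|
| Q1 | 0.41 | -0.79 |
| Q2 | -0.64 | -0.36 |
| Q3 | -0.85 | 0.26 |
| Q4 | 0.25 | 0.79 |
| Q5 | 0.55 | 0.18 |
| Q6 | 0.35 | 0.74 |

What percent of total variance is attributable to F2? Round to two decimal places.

SS loadings for F2 = (-0.79)² + (-0.36)² + 0.26² + 0.79² + 0.18² + 0.74² = 2.0254
With 6 standardized items, total variance = 6. Proportion = 2.0254/6 = 0.3376 → 33.76%.

33.76%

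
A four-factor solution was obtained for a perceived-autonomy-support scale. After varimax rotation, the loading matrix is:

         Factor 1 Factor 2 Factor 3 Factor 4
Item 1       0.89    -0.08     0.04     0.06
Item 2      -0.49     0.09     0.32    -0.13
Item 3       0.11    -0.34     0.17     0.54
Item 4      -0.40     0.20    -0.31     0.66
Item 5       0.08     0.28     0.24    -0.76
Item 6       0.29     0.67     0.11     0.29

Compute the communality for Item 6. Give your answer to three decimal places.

0.629

h² = 0.29² + 0.67² + 0.11² + 0.29² = 0.0841 + 0.4489 + 0.0121 + 0.0841 = 0.6292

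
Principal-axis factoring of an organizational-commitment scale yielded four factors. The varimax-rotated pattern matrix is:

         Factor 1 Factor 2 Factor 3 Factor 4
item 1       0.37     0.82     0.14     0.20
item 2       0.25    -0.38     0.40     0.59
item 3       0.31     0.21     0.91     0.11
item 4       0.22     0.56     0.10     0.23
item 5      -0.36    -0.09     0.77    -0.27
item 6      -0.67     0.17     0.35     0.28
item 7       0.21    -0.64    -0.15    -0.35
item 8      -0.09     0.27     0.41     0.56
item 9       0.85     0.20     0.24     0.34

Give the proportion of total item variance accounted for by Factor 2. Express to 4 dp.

SS loadings for Factor 2 = 0.82² + (-0.38)² + 0.21² + 0.56² + (-0.09)² + 0.17² + (-0.64)² + 0.27² + 0.20² = 1.7340
Proportion of variance = 1.7340 / 9 = 0.1927.

0.1927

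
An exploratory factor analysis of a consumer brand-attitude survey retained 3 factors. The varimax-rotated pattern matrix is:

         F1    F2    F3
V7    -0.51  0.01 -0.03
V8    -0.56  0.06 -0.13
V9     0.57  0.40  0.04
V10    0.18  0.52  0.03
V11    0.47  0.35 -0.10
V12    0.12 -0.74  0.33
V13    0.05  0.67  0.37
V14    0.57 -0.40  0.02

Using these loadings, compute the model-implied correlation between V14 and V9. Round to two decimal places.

0.17

r̂ = Σ λ_i·λ_j across factors = (0.57)(0.57) + (-0.40)(0.40) + (0.02)(0.04)
  = +0.3249 -0.1600 +0.0008 = 0.1657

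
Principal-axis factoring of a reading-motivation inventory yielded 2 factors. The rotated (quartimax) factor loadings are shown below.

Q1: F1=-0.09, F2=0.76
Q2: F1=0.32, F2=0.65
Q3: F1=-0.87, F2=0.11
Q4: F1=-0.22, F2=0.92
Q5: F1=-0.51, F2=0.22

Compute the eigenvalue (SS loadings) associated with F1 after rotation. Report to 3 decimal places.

SS loadings for F1 = (-0.09)² + 0.32² + (-0.87)² + (-0.22)² + (-0.51)² = 0.0081 + 0.1024 + 0.7569 + 0.0484 + 0.2601 = 1.1759

1.176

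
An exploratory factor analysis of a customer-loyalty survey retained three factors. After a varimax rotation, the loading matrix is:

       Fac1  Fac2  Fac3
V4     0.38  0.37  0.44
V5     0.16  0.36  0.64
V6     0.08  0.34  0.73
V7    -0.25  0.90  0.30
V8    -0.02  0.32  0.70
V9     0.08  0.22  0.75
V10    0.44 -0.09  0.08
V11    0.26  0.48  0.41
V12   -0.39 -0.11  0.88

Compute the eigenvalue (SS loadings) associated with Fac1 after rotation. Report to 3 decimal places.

SS loadings for Fac1 = 0.38² + 0.16² + 0.08² + (-0.25)² + (-0.02)² + 0.08² + 0.44² + 0.26² + (-0.39)² = 0.1444 + 0.0256 + 0.0064 + 0.0625 + 0.0004 + 0.0064 + 0.1936 + 0.0676 + 0.1521 = 0.6590

0.659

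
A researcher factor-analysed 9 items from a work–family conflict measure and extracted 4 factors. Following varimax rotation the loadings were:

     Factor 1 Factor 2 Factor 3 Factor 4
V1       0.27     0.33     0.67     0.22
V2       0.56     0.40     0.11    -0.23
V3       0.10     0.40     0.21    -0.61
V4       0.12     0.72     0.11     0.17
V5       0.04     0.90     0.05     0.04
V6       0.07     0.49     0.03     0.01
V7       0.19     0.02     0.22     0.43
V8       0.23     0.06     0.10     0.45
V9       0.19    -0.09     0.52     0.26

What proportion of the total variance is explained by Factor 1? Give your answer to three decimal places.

SS loadings for Factor 1 = 0.27² + 0.56² + 0.10² + 0.12² + 0.04² + 0.07² + 0.19² + 0.23² + 0.19² = 0.5425
Proportion of variance = 0.5425 / 9 = 0.0603.

0.060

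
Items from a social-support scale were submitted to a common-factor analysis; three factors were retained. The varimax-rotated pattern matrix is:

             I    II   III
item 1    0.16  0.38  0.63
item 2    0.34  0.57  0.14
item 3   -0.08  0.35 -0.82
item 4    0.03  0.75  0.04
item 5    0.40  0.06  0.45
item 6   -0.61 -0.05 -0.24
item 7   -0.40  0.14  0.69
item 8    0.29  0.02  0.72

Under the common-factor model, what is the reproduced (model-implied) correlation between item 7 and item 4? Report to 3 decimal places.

r̂ = Σ λ_i·λ_j across factors = (-0.40)(0.03) + (0.14)(0.75) + (0.69)(0.04)
  = -0.0120 +0.1050 +0.0276 = 0.1206

0.121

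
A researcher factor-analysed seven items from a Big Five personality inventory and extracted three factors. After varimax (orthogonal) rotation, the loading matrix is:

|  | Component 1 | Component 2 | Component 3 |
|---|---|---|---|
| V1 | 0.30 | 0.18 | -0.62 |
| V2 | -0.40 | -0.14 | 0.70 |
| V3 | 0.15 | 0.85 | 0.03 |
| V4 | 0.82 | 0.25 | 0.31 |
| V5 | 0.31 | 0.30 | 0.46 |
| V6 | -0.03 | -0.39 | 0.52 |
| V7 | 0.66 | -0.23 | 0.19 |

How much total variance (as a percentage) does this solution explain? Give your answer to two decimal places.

SS loadings by factor: 1.4775, 1.1320, 1.4895; total = 4.0990.
Total variance with 7 standardized items is 7, so the solution explains 4.0990/7 = 0.5856 = 58.56%.

58.56%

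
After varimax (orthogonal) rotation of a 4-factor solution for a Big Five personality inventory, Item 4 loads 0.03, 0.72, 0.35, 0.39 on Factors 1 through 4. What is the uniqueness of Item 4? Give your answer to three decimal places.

h² = 0.03² + 0.72² + 0.35² + 0.39² = 0.0009 + 0.5184 + 0.1225 + 0.1521 = 0.7939
Uniqueness u² = 1 − h² = 1 − 0.7939 = 0.2061

0.206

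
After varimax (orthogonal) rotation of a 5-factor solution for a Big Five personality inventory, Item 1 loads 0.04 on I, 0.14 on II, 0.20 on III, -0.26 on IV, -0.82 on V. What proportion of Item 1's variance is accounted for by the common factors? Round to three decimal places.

h² = 0.04² + 0.14² + 0.20² + (-0.26)² + (-0.82)² = 0.0016 + 0.0196 + 0.0400 + 0.0676 + 0.6724 = 0.8012

0.801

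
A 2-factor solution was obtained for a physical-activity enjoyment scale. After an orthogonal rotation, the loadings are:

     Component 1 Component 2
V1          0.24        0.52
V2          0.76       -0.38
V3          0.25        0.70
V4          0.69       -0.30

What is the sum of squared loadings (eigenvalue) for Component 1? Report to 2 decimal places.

SS loadings for Component 1 = 0.24² + 0.76² + 0.25² + 0.69² = 0.0576 + 0.5776 + 0.0625 + 0.4761 = 1.1738

1.17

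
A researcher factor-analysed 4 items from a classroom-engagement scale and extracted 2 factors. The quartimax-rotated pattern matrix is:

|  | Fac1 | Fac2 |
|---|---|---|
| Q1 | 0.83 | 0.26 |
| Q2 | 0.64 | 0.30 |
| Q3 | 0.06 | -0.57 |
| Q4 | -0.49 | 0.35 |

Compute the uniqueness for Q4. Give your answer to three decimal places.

h² = (-0.49)² + 0.35² = 0.2401 + 0.1225 = 0.3626
Uniqueness u² = 1 − h² = 1 − 0.3626 = 0.6374

0.637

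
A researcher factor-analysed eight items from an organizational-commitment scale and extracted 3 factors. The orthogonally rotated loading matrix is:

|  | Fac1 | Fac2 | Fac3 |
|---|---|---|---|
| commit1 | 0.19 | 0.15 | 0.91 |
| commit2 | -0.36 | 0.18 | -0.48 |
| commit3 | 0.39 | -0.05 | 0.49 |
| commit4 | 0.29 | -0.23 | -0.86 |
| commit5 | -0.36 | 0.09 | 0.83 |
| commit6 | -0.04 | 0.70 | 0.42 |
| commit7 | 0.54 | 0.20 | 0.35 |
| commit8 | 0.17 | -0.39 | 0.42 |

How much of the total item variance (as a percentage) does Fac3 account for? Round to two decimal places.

40.03%

SS loadings for Fac3 = 0.91² + (-0.48)² + 0.49² + (-0.86)² + 0.83² + 0.42² + 0.35² + 0.42² = 3.2024
With 8 standardized items, total variance = 8. Proportion = 3.2024/8 = 0.4003 → 40.03%.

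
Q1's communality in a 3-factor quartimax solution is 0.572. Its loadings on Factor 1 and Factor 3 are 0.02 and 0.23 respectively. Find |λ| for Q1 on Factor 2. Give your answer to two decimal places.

0.72

Under orthogonal rotation h² = Σλ², so λ_Factor 2² = h² − (0.0533) = 0.572 − 0.0533 = 0.5187.
|λ| = √0.5187 = 0.7202.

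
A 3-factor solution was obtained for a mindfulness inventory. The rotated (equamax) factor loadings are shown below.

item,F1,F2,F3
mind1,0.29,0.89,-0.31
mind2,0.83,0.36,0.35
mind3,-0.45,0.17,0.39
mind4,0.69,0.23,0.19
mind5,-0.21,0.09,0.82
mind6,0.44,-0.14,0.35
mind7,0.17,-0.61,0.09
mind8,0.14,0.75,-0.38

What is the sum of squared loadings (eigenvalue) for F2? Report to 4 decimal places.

1.9658

SS loadings for F2 = 0.89² + 0.36² + 0.17² + 0.23² + 0.09² + (-0.14)² + (-0.61)² + 0.75² = 0.7921 + 0.1296 + 0.0289 + 0.0529 + 0.0081 + 0.0196 + 0.3721 + 0.5625 = 1.9658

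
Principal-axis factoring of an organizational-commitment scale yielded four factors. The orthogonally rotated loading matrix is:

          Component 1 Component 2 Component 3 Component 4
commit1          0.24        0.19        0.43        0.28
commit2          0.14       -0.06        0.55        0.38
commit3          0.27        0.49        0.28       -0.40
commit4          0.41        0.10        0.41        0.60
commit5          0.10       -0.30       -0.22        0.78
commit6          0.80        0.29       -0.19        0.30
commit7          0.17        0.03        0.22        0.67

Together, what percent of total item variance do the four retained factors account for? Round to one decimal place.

SS loadings by factor: 0.9971, 0.4648, 0.8668, 1.8901; total = 4.2188.
Total variance with 7 standardized items is 7, so the solution explains 4.2188/7 = 0.6027 = 60.27%.

60.3%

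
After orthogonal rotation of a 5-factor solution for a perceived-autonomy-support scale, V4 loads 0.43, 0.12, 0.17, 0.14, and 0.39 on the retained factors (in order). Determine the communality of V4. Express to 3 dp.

0.400

h² = 0.43² + 0.12² + 0.17² + 0.14² + 0.39² = 0.1849 + 0.0144 + 0.0289 + 0.0196 + 0.1521 = 0.3999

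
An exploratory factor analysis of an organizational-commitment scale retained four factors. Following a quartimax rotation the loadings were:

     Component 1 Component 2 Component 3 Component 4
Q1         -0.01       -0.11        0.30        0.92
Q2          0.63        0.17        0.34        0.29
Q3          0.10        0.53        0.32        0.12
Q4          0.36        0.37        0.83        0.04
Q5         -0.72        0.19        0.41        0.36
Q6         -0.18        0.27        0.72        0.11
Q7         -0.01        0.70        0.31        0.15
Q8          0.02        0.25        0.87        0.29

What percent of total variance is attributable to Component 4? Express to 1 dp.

SS loadings for Component 4 = 0.92² + 0.29² + 0.12² + 0.04² + 0.36² + 0.11² + 0.15² + 0.29² = 1.1948
With 8 standardized items, total variance = 8. Proportion = 1.1948/8 = 0.1494 → 14.94%.

14.9%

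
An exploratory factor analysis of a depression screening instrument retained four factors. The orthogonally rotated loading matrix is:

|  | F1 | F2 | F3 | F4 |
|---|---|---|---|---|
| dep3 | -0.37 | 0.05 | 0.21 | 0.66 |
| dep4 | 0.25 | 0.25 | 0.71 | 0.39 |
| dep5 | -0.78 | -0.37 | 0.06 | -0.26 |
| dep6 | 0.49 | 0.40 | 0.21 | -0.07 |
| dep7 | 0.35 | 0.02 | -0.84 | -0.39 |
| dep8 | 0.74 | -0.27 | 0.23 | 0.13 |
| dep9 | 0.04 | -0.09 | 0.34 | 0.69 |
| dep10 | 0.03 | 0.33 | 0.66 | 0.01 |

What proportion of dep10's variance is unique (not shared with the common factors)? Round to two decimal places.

h² = 0.03² + 0.33² + 0.66² + 0.01² = 0.0009 + 0.1089 + 0.4356 + 0.0001 = 0.5455
Uniqueness u² = 1 − h² = 1 − 0.5455 = 0.4545

0.45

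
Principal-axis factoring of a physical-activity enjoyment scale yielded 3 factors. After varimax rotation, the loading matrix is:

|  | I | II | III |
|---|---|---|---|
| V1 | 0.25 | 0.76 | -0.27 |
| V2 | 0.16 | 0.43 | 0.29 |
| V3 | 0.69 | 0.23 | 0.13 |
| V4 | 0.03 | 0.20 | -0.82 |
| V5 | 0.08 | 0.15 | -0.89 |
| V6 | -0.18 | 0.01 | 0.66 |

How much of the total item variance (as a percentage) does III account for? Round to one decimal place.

SS loadings for III = (-0.27)² + 0.29² + 0.13² + (-0.82)² + (-0.89)² + 0.66² = 2.0740
With 6 standardized items, total variance = 6. Proportion = 2.0740/6 = 0.3457 → 34.57%.

34.6%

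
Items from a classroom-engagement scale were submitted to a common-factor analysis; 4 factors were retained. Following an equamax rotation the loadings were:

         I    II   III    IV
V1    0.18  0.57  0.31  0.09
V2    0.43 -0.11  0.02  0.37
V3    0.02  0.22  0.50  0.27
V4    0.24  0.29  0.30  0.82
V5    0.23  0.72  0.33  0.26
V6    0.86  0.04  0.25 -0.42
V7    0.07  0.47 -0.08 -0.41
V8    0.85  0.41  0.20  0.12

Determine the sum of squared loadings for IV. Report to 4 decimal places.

SS loadings for IV = 0.09² + 0.37² + 0.27² + 0.82² + 0.26² + (-0.42)² + (-0.41)² + 0.12² = 0.0081 + 0.1369 + 0.0729 + 0.6724 + 0.0676 + 0.1764 + 0.1681 + 0.0144 = 1.3168

1.3168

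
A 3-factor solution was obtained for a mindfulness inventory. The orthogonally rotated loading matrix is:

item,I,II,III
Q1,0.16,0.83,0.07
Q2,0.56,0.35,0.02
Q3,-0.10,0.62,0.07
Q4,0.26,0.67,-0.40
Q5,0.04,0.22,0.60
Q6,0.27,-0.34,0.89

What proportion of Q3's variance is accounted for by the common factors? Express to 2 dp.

h² = (-0.10)² + 0.62² + 0.07² = 0.0100 + 0.3844 + 0.0049 = 0.3993

0.40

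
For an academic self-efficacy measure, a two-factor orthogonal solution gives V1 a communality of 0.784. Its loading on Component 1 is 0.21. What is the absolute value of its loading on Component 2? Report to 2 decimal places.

0.86

Under orthogonal rotation h² = Σλ², so λ_Component 2² = h² − (0.0441) = 0.784 − 0.0441 = 0.7399.
|λ| = √0.7399 = 0.8602.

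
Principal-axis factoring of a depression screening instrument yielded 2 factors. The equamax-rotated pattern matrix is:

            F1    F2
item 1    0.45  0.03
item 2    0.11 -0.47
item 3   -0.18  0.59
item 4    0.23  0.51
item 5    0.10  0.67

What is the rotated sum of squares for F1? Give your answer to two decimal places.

SS loadings for F1 = 0.45² + 0.11² + (-0.18)² + 0.23² + 0.10² = 0.2025 + 0.0121 + 0.0324 + 0.0529 + 0.0100 = 0.3099

0.31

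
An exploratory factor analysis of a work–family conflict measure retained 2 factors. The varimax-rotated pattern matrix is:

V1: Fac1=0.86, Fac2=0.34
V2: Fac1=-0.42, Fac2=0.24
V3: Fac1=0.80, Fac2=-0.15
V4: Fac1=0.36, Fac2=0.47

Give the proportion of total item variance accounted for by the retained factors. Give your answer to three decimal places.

0.526

Communalities: 0.8552, 0.2340, 0.6625, 0.3505; Σh² = 2.1022.
Total variance with 4 standardized items is 4, so the solution explains 2.1022/4 = 0.5255.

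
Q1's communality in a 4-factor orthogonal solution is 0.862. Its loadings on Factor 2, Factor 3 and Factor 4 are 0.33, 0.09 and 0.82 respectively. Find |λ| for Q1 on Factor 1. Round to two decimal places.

0.27

Under orthogonal rotation h² = Σλ², so λ_Factor 1² = h² − (0.7894) = 0.862 − 0.7894 = 0.0726.
|λ| = √0.0726 = 0.2694.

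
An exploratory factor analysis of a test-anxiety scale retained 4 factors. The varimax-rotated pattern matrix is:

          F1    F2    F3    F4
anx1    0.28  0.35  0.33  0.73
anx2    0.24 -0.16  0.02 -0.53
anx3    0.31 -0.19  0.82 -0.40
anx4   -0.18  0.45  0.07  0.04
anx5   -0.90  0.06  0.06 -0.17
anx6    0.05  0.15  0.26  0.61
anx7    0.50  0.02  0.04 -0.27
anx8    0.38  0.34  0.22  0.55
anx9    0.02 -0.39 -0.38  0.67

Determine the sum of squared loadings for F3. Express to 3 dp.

SS loadings for F3 = 0.33² + 0.02² + 0.82² + 0.07² + 0.06² + 0.26² + 0.04² + 0.22² + (-0.38)² = 0.1089 + 0.0004 + 0.6724 + 0.0049 + 0.0036 + 0.0676 + 0.0016 + 0.0484 + 0.1444 = 1.0522

1.052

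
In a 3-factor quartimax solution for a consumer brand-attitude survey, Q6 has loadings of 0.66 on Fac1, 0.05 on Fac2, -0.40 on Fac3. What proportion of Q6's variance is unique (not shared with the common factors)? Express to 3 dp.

0.402

h² = 0.66² + 0.05² + (-0.40)² = 0.4356 + 0.0025 + 0.1600 = 0.5981
Uniqueness u² = 1 − h² = 1 − 0.5981 = 0.4019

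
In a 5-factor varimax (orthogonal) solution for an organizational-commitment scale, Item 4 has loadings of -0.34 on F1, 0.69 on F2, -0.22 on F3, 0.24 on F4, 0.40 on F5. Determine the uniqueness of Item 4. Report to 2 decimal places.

h² = (-0.34)² + 0.69² + (-0.22)² + 0.24² + 0.40² = 0.1156 + 0.4761 + 0.0484 + 0.0576 + 0.1600 = 0.8577
Uniqueness u² = 1 − h² = 1 − 0.8577 = 0.1423

0.14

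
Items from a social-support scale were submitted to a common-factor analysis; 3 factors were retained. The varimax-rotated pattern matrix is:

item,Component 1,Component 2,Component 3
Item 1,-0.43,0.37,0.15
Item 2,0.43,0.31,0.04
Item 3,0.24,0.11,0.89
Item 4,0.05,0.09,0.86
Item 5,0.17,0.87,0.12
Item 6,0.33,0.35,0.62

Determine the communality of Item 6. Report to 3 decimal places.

0.616

h² = 0.33² + 0.35² + 0.62² = 0.1089 + 0.1225 + 0.3844 = 0.6158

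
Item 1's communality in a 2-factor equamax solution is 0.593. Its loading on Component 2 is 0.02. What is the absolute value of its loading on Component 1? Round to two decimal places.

0.77

Under orthogonal rotation h² = Σλ², so λ_Component 1² = h² − (0.0004) = 0.593 − 0.0004 = 0.5926.
|λ| = √0.5926 = 0.7698.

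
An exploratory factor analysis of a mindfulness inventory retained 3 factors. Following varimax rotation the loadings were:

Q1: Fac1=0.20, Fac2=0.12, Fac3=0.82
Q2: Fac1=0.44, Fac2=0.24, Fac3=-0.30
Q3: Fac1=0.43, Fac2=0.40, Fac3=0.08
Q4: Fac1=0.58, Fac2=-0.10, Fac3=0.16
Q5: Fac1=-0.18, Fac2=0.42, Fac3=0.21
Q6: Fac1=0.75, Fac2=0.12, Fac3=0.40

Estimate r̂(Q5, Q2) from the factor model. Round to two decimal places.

r̂ = Σ λ_i·λ_j across factors = (-0.18)(0.44) + (0.42)(0.24) + (0.21)(-0.30)
  = -0.0792 +0.1008 -0.0630 = -0.0414

-0.04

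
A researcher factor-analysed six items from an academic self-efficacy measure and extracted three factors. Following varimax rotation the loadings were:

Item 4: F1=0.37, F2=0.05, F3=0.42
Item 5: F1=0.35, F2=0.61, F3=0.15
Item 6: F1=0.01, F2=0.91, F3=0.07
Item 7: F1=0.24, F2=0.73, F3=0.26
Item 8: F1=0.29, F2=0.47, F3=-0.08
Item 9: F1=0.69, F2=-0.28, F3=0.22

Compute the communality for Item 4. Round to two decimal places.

0.32

h² = 0.37² + 0.05² + 0.42² = 0.1369 + 0.0025 + 0.1764 = 0.3158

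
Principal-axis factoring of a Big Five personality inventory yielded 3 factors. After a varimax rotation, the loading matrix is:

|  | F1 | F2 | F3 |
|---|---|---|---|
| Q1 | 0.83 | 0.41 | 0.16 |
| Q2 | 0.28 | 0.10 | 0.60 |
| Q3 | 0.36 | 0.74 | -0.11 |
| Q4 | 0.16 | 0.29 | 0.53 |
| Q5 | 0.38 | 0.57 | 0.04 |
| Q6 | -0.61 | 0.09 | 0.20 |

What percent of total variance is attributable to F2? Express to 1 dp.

19.0%

SS loadings for F2 = 0.41² + 0.10² + 0.74² + 0.29² + 0.57² + 0.09² = 1.1428
With 6 standardized items, total variance = 6. Proportion = 1.1428/6 = 0.1905 → 19.05%.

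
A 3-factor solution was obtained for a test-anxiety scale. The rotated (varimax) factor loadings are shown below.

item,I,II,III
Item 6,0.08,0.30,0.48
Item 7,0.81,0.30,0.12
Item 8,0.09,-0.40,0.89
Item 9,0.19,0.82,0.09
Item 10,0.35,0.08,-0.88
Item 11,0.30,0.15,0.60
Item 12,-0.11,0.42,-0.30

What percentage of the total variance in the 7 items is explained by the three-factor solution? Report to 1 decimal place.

SS loadings by factor: 0.9313, 1.2177, 2.2694; total = 4.4184.
Total variance with 7 standardized items is 7, so the solution explains 4.4184/7 = 0.6312 = 63.12%.

63.1%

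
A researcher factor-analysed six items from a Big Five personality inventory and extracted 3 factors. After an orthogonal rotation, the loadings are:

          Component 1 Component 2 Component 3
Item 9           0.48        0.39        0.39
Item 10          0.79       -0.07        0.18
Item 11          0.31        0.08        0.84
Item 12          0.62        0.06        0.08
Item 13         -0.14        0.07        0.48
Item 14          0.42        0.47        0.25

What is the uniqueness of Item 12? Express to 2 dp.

0.61

h² = 0.62² + 0.06² + 0.08² = 0.3844 + 0.0036 + 0.0064 = 0.3944
Uniqueness u² = 1 − h² = 1 − 0.3944 = 0.6056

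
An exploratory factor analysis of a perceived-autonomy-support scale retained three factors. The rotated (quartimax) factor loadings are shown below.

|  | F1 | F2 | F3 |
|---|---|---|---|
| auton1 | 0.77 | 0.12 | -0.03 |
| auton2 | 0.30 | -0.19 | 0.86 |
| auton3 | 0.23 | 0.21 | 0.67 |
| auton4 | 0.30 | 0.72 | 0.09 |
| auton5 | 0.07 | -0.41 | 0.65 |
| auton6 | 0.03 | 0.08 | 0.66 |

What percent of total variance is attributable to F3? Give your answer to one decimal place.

34.3%

SS loadings for F3 = (-0.03)² + 0.86² + 0.67² + 0.09² + 0.65² + 0.66² = 2.0556
With 6 standardized items, total variance = 6. Proportion = 2.0556/6 = 0.3426 → 34.26%.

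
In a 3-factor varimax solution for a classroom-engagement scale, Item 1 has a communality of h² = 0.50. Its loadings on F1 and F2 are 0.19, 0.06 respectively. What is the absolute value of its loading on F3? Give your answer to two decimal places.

0.68

Under orthogonal rotation h² = Σλ², so λ_F3² = h² − (0.0397) = 0.50 − 0.0397 = 0.4603.
|λ| = √0.4603 = 0.6785.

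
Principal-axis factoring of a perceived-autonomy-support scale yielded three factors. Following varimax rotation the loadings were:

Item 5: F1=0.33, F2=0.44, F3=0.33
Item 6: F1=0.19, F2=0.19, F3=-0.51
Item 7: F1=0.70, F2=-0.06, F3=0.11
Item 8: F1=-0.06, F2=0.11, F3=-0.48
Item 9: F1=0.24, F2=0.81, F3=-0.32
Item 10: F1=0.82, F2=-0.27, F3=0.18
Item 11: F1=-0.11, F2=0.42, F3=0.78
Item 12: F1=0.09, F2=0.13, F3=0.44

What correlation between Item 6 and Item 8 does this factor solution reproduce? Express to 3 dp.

0.254

r̂ = Σ λ_i·λ_j across factors = (0.19)(-0.06) + (0.19)(0.11) + (-0.51)(-0.48)
  = -0.0114 +0.0209 +0.2448 = 0.2543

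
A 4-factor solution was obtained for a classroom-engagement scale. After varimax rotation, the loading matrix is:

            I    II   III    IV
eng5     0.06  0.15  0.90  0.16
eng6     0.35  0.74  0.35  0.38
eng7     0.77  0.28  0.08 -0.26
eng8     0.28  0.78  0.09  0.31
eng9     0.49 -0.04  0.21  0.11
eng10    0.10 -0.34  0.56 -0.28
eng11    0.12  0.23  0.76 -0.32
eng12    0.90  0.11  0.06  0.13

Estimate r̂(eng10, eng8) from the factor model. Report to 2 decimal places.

-0.27

r̂ = Σ λ_i·λ_j across factors = (0.10)(0.28) + (-0.34)(0.78) + (0.56)(0.09) + (-0.28)(0.31)
  = +0.0280 -0.2652 +0.0504 -0.0868 = -0.2736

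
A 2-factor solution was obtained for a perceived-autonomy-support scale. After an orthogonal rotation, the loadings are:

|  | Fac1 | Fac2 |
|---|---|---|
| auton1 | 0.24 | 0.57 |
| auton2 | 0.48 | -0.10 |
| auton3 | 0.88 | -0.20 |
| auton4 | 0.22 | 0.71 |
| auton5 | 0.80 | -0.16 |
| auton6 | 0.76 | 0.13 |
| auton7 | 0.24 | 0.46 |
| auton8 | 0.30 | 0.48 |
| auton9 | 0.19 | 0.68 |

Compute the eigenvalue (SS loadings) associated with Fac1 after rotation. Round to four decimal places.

SS loadings for Fac1 = 0.24² + 0.48² + 0.88² + 0.22² + 0.80² + 0.76² + 0.24² + 0.30² + 0.19² = 0.0576 + 0.2304 + 0.7744 + 0.0484 + 0.6400 + 0.5776 + 0.0576 + 0.0900 + 0.0361 = 2.5121

2.5121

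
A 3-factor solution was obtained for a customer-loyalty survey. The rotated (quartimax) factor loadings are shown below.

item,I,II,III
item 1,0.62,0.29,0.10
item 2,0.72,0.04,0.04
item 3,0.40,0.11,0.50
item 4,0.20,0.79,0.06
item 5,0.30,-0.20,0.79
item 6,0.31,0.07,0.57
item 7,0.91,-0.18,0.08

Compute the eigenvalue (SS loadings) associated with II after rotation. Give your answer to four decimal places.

SS loadings for II = 0.29² + 0.04² + 0.11² + 0.79² + (-0.20)² + 0.07² + (-0.18)² = 0.0841 + 0.0016 + 0.0121 + 0.6241 + 0.0400 + 0.0049 + 0.0324 = 0.7992

0.7992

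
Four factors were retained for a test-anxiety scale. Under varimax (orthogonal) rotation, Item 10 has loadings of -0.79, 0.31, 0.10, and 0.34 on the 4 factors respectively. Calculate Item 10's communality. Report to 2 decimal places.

0.85

h² = (-0.79)² + 0.31² + 0.10² + 0.34² = 0.6241 + 0.0961 + 0.0100 + 0.1156 = 0.8458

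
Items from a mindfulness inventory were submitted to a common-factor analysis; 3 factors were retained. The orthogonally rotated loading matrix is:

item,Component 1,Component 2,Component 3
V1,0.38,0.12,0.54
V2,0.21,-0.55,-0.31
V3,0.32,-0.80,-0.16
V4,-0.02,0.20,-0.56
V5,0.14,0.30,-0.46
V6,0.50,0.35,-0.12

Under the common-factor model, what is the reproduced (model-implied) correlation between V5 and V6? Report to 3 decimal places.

0.230

r̂ = Σ λ_i·λ_j across factors = (0.14)(0.50) + (0.30)(0.35) + (-0.46)(-0.12)
  = +0.0700 +0.1050 +0.0552 = 0.2302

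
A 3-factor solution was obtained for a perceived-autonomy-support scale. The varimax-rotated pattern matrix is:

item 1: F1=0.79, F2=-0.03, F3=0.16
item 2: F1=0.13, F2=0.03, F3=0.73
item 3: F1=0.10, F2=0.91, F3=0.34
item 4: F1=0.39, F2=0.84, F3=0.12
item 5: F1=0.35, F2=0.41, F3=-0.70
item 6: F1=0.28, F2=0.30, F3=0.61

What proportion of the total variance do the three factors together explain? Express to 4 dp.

Communalities: 0.6506, 0.5507, 0.9537, 0.8721, 0.7806, 0.5405; Σh² = 4.3482.
Total variance with 6 standardized items is 6, so the solution explains 4.3482/6 = 0.7247.

0.7247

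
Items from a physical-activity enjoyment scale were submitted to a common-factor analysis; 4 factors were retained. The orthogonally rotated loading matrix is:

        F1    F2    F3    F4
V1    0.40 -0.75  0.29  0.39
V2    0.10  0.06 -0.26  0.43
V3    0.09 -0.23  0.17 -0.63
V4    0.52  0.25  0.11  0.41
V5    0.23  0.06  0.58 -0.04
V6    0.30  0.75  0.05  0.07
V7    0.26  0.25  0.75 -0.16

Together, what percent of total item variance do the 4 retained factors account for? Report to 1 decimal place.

Communalities: 0.9587, 0.2661, 0.4868, 0.5131, 0.3945, 0.6599, 0.7182; Σh² = 3.9973.
Total variance with 7 standardized items is 7, so the solution explains 3.9973/7 = 0.5710 = 57.10%.

57.1%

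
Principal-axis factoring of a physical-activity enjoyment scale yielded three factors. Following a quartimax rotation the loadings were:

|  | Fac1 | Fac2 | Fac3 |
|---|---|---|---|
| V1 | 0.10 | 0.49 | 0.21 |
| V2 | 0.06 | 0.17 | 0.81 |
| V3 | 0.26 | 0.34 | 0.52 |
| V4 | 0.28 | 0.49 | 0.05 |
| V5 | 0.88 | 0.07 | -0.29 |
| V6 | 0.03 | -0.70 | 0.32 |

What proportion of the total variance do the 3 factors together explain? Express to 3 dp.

Communalities: 0.2942, 0.6886, 0.4536, 0.3210, 0.8634, 0.5933; Σh² = 3.2141.
Total variance with 6 standardized items is 6, so the solution explains 3.2141/6 = 0.5357.

0.536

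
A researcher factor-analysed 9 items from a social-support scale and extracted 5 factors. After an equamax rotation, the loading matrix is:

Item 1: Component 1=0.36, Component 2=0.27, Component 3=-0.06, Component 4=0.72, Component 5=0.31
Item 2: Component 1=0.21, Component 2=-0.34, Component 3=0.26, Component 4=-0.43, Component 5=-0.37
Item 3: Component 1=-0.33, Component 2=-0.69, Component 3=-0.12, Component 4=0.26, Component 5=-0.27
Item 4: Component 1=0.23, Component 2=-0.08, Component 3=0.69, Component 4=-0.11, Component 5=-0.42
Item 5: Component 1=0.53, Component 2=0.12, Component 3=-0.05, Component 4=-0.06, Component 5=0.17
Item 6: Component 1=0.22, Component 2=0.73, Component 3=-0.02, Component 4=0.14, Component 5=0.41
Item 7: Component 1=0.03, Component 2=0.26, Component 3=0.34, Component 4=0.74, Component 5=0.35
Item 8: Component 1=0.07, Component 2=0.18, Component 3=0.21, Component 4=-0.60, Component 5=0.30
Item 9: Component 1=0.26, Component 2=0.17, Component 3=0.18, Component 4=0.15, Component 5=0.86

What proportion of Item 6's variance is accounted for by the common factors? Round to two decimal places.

h² = 0.22² + 0.73² + (-0.02)² + 0.14² + 0.41² = 0.0484 + 0.5329 + 0.0004 + 0.0196 + 0.1681 = 0.7694

0.77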